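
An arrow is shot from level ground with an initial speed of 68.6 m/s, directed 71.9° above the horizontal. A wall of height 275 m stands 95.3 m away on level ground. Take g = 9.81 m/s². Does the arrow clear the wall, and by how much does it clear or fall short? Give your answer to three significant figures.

No — it falls 81.5 m short of clearing the wall.

v_x = 68.6 cos 71.9° = 21.31 m/s; v_y0 = 68.6 sin 71.9° = 65.21 m/s.
Time to reach the wall: t = 95.3 / 21.31 = 4.472 s.
Height at that point: y = 65.21×4.472 − 4.905×4.472² = 193.5 m.
That is 275 − 193.5 = 81.5 m below the top of the wall, so the arrow does not clear it.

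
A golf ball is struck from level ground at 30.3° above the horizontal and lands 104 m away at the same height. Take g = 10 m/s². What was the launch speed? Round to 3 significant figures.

34.6 m/s

On level ground, R = v₀² sin(2θ) / g, so v₀ = √(R g / sin 2θ).
sin(2 × 30.3°) = 0.8712.
v₀ = √(104 × 10 / 0.8712) = √1194 = 34.6 m/s.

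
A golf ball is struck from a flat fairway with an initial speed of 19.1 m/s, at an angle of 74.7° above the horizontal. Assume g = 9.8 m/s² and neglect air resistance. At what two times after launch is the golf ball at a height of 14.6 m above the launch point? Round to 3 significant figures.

v_y0 = 19.1 sin 74.7° = 18.42 m/s.
Set y = v_y0 t − ½ g t² = 14.6: 4.900 t² − 18.42 t + 14.6 = 0.
t = [18.42 ± √(339.3 − 286.2)] / 9.8 = (18.42 ± 7.287) / 9.8, giving t = 1.14 s or t = 2.62 s.
So the golf ball is at 14.6 m at t = 1.14 s (rising) and t = 2.62 s (falling).

1.14 s and 2.62 s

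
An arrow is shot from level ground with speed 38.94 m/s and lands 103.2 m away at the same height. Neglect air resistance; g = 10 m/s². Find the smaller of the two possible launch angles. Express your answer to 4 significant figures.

21.45°

Level-ground range: R = v₀² sin(2θ)/g ⇒ sin 2θ = R g / v₀² = 103.2×10/38.94² = 0.6806.
2θ = arcsin(0.6806) = 42.891° or 180° − 42.891° = 137.109°.
So θ = 21.45° or θ = 68.55°.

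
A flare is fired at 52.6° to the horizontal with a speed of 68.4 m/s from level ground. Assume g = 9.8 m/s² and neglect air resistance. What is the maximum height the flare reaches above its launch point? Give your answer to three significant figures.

Vertical component of launch velocity: v_y = 68.4 sin 52.6° = 54.34 m/s.
At the highest point the vertical velocity is zero, so v_y² = 2 g h_max.
h_max = (54.34)² / (2 × 9.8) = 2953 / 19.60 = 151 m.

151 m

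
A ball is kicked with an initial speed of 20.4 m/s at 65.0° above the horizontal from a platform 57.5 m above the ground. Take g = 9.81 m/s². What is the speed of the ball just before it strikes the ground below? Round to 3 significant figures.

39.3 m/s

v_x = 20.4 cos 65.0° = 8.621 m/s is unchanged throughout.
For the vertical component, v_y² = v_y0² + 2 g h = (18.49)² + 2×9.81×57.5 = 1470, so |v_y| = 38.34 m/s.
Impact speed = √(v_x² + v_y²) = √(74.32 + 1470) = 39.3 m/s.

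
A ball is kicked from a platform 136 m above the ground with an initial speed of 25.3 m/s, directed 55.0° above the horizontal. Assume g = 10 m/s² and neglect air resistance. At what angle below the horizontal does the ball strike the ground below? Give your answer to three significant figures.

v_x = 25.3 cos 55.0° = 14.51 m/s.
At impact |v_y| = √(v_y0² + 2 g h) = √(20.72² + 2×10×136) = 56.12 m/s.
Angle below horizontal = arctan(|v_y| / v_x) = arctan(56.12 / 14.51) = 75.5°.

75.5°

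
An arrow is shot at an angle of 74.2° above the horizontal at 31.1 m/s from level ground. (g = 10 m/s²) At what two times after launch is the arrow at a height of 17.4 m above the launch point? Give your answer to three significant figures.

v_y0 = 31.1 sin 74.2° = 29.92 m/s.
Set y = v_y0 t − ½ g t² = 17.4: 5.000 t² − 29.92 t + 17.4 = 0.
t = [29.92 ± √(895.2 − 348.0)] / 10 = (29.92 ± 23.39) / 10, giving t = 0.653 s or t = 5.33 s.
So the arrow is at 17.4 m at t = 0.653 s (rising) and t = 5.33 s (falling).

0.653 s and 5.33 s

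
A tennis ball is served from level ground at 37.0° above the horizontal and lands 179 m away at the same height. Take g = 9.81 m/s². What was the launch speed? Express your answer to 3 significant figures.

42.7 m/s

On level ground, R = v₀² sin(2θ) / g, so v₀ = √(R g / sin 2θ).
sin(2 × 37.0°) = 0.9613.
v₀ = √(179 × 9.81 / 0.9613) = √1827 = 42.7 m/s.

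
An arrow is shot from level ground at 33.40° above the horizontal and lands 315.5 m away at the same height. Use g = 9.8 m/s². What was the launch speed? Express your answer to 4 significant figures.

On level ground, R = v₀² sin(2θ) / g, so v₀ = √(R g / sin 2θ).
sin(2 × 33.40°) = 0.9191.
v₀ = √(315.5 × 9.8 / 0.9191) = √3364.1 = 58.00 m/s.

58.00 m/s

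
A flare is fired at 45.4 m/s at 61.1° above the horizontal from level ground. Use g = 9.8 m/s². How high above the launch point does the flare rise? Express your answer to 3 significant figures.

Vertical component of launch velocity: v_y = 45.4 sin 61.1° = 39.75 m/s.
At the highest point the vertical velocity is zero, so v_y² = 2 g h_max.
h_max = (39.75)² / (2 × 9.8) = 1580 / 19.60 = 80.6 m.

80.6 m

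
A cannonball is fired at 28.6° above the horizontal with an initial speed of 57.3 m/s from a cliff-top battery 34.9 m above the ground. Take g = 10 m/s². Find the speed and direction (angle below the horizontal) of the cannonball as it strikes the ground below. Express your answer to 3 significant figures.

63.1 m/s at 37.1° below the horizontal

v_x = 57.3 cos 28.6° = 50.31 m/s (constant).
|v_y| at impact = √((27.43)² + 2×10×34.9) = 38.08 m/s.
Speed = √(50.31² + 38.08²) = 63.1 m/s; angle = arctan(38.08/50.31) = 37.1° below horizontal.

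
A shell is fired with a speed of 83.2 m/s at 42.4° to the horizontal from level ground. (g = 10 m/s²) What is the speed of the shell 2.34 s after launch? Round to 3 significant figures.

v_x = 83.2 cos 42.4° = 61.44 m/s (constant).
v_y(t) = 83.2 sin 42.4° − g t = 56.10 − 10 × 2.34 = 32.70 m/s.
Speed = √(v_x² + v_y²) = √(3775 + 1069) = 69.6 m/s.

69.6 m/s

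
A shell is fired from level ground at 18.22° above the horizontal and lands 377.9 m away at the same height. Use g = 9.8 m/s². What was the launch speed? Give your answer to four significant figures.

On level ground, R = v₀² sin(2θ) / g, so v₀ = √(R g / sin 2θ).
sin(2 × 18.22°) = 0.5940.
v₀ = √(377.9 × 9.8 / 0.5940) = √6234.7 = 78.96 m/s.

78.96 m/s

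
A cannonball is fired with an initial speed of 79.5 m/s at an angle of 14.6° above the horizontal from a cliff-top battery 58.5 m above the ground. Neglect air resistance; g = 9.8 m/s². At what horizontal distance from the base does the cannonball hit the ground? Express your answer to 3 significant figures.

466 m

Components: v_x = 79.5 cos 14.6° = 76.93 m/s, v_y = 79.5 sin 14.6° = 20.04 m/s.
Vertical: 0 = 58.5 + 20.04 t − ½(9.8) t² ⇒ 4.900 t² − 20.04 t − 58.5 = 0.
t = [20.04 + √(401.6 + 1147)] / 9.800 = 6.060 s.
Horizontal: R = v_x · t = 76.93 × 6.060 = 466 m.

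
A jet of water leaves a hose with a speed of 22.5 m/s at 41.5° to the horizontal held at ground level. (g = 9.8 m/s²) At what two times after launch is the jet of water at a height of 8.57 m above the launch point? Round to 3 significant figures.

v_y0 = 22.5 sin 41.5° = 14.91 m/s.
Set y = v_y0 t − ½ g t² = 8.57: 4.900 t² − 14.91 t + 8.57 = 0.
t = [14.91 ± √(222.3 − 168.0)] / 9.8 = (14.91 ± 7.369) / 9.8, giving t = 0.769 s or t = 2.27 s.
So the jet of water is at 8.57 m at t = 0.769 s (rising) and t = 2.27 s (falling).

0.769 s and 2.27 s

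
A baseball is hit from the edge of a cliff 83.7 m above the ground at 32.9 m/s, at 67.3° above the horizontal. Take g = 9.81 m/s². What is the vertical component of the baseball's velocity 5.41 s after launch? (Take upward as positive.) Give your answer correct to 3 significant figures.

Initial vertical component: v_y0 = 32.9 sin 67.3° = 30.35 m/s.
v_y(t) = v_y0 − g t = 30.35 − 9.81 × 5.41 = -22.7 m/s.

-22.7 m/s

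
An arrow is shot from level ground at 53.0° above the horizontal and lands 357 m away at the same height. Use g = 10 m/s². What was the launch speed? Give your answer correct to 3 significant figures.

On level ground, R = v₀² sin(2θ) / g, so v₀ = √(R g / sin 2θ).
sin(2 × 53.0°) = 0.9613.
v₀ = √(357 × 10 / 0.9613) = √3714 = 60.9 m/s.

60.9 m/s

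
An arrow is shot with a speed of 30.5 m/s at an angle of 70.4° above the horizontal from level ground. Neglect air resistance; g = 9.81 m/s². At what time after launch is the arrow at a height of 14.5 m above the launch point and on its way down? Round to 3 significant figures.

5.30 s

v_y0 = 30.5 sin 70.4° = 28.73 m/s.
Set y = v_y0 t − ½ g t² = 14.5: 4.905 t² − 28.73 t + 14.5 = 0.
t = [28.73 ± √(825.4 − 284.5)] / 9.81 = (28.73 ± 23.26) / 9.81, giving t = 0.558 s or t = 5.30 s.
On the way down corresponds to the larger root: t = 5.30 s.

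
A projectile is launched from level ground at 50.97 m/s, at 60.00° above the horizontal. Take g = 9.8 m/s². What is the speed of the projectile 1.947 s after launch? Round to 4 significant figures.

v_x = 50.97 cos 60.00° = 25.485 m/s (constant).
v_y(t) = 50.97 sin 60.00° − g t = 44.141 − 9.8 × 1.947 = 25.060 m/s.
Speed = √(v_x² + v_y²) = √(649.49 + 628.00) = 35.74 m/s.

35.74 m/s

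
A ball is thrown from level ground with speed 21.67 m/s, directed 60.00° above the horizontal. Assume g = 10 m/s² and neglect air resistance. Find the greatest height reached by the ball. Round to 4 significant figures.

17.61 m

Vertical component of launch velocity: v_y = 21.67 sin 60.00° = 18.767 m/s.
At the highest point the vertical velocity is zero, so v_y² = 2 g h_max.
h_max = (18.767)² / (2 × 10) = 352.20 / 20.00 = 17.61 m.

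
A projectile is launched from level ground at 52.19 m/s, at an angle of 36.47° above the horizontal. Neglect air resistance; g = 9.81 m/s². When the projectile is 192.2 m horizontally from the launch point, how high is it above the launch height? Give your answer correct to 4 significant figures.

39.20 m

v_x = 52.19 cos 36.47° = 41.970 m/s, v_y0 = 52.19 sin 36.47° = 31.022 m/s.
Time to reach x = 192.2 m: t = x / v_x = 192.2 / 41.970 = 4.5795 s.
y = v_y0 t − ½ g t² = 31.022×4.5795 − 4.905×4.5795² = 39.20 m.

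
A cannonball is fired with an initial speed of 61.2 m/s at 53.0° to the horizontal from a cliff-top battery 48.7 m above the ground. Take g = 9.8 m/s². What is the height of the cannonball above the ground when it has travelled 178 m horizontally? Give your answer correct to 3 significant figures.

170 m

v_x = 61.2 cos 53.0° = 36.83 m/s, v_y0 = 61.2 sin 53.0° = 48.88 m/s.
Time to reach x = 178 m: t = x / v_x = 178 / 36.83 = 4.833 s.
y = 48.7 + v_y0 t − ½ g t² = 48.7 + 48.88×4.833 − 4.900×4.833² = 170 m.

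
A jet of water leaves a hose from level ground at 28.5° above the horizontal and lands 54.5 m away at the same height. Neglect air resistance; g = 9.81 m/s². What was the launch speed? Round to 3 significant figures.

25.2 m/s

On level ground, R = v₀² sin(2θ) / g, so v₀ = √(R g / sin 2θ).
sin(2 × 28.5°) = 0.8387.
v₀ = √(54.5 × 9.81 / 0.8387) = √637.5 = 25.2 m/s.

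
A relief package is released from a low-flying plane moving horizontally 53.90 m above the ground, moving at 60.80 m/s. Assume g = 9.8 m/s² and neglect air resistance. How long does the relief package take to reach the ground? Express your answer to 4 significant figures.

3.317 s

The horizontal speed doesn't affect the fall. With v_y0 = 0, h = ½ g t².
t = √(2 × 53.90 / 9.8) = √11.000 = 3.317 s.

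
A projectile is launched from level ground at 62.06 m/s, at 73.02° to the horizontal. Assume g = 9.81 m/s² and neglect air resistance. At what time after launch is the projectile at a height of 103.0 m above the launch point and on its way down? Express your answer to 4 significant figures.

v_y0 = 62.06 sin 73.02° = 59.355 m/s.
Set y = v_y0 t − ½ g t² = 103.0: 4.905 t² − 59.355 t + 103.0 = 0.
t = [59.355 ± √(3523.0 − 2020.9)] / 9.81 = (59.355 ± 38.757) / 9.81, giving t = 2.100 s or t = 10.00 s.
On the way down corresponds to the larger root: t = 10.00 s.

10.00 s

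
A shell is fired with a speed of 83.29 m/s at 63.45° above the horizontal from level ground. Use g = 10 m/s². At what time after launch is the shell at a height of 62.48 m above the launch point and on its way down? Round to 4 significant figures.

14.01 s

v_y0 = 83.29 sin 63.45° = 74.507 m/s.
Set y = v_y0 t − ½ g t² = 62.48: 5.000 t² − 74.507 t + 62.48 = 0.
t = [74.507 ± √(5551.3 − 1249.6)] / 10 = (74.507 ± 65.587) / 10, giving t = 0.8920 s or t = 14.01 s.
On the way down corresponds to the larger root: t = 14.01 s.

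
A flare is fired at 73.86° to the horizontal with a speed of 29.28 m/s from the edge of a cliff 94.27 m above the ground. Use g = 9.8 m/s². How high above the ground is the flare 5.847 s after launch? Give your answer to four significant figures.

v_y0 = 29.28 sin 73.86° = 28.126 m/s.
y(t) = 94.27 + v_y0 t − ½ g t² = 94.27 + 28.126×5.847 − ½×9.8×5.847² = 91.20 m.

91.20 m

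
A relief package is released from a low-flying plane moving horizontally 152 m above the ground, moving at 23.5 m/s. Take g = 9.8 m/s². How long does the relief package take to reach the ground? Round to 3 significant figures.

5.57 s

The horizontal speed doesn't affect the fall. With v_y0 = 0, h = ½ g t².
t = √(2 × 152 / 9.8) = √31.02 = 5.57 s.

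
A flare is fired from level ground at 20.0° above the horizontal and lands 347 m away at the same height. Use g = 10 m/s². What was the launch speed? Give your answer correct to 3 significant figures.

On level ground, R = v₀² sin(2θ) / g, so v₀ = √(R g / sin 2θ).
sin(2 × 20.0°) = 0.6428.
v₀ = √(347 × 10 / 0.6428) = √5398 = 73.5 m/s.

73.5 m/s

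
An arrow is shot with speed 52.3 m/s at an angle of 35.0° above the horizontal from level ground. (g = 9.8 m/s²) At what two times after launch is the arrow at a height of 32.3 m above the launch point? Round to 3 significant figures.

v_y0 = 52.3 sin 35.0° = 30.00 m/s.
Set y = v_y0 t − ½ g t² = 32.3: 4.900 t² − 30.00 t + 32.3 = 0.
t = [30.00 ± √(900.0 − 633.1)] / 9.8 = (30.00 ± 16.34) / 9.8, giving t = 1.39 s or t = 4.73 s.
So the arrow is at 32.3 m at t = 1.39 s (rising) and t = 4.73 s (falling).

1.39 s and 4.73 s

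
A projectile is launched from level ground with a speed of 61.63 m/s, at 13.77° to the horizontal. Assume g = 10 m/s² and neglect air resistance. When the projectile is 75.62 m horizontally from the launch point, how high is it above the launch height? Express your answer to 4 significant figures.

10.55 m

v_x = 61.63 cos 13.77° = 59.859 m/s, v_y0 = 61.63 sin 13.77° = 14.669 m/s.
Time to reach x = 75.62 m: t = x / v_x = 75.62 / 59.859 = 1.2633 s.
y = v_y0 t − ½ g t² = 14.669×1.2633 − 5.000×1.2633² = 10.55 m.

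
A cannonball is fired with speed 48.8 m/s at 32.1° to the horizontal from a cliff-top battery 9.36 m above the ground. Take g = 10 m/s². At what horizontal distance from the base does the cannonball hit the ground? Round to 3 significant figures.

Components: v_x = 48.8 cos 32.1° = 41.34 m/s, v_y = 48.8 sin 32.1° = 25.93 m/s.
Vertical: 0 = 9.36 + 25.93 t − ½(10) t² ⇒ 5.000 t² − 25.93 t − 9.36 = 0.
t = [25.93 + √(672.4 + 187.2)] / 10.00 = 5.525 s.
Horizontal: R = v_x · t = 41.34 × 5.525 = 228 m.

228 m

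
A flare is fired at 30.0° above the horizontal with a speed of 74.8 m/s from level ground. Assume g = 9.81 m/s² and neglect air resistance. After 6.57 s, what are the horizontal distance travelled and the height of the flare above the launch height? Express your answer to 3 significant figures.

v_x = 74.8 cos 30.0° = 64.78 m/s; v_y0 = 74.8 sin 30.0° = 37.40 m/s.
x = v_x t = 64.78 × 6.57 = 426 m.
y = v_y0 t − ½ g t² = 37.40×6.57 − 4.905×6.57² = 34.0 m.

x = 426 m, y = 34.0 m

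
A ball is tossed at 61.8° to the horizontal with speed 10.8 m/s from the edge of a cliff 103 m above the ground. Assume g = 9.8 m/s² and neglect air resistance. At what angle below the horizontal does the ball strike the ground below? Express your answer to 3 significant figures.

83.7°

v_x = 10.8 cos 61.8° = 5.104 m/s.
At impact |v_y| = √(v_y0² + 2 g h) = √(9.518² + 2×9.8×103) = 45.93 m/s.
Angle below horizontal = arctan(|v_y| / v_x) = arctan(45.93 / 5.104) = 83.7°.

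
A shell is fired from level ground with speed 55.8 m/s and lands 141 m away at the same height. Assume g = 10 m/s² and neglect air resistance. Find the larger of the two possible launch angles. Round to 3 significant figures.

76.5°

Level-ground range: R = v₀² sin(2θ)/g ⇒ sin 2θ = R g / v₀² = 141×10/55.8² = 0.4528.
2θ = arcsin(0.4528) = 26.92° or 180° − 26.92° = 153.08°.
So θ = 13.5° or θ = 76.5°.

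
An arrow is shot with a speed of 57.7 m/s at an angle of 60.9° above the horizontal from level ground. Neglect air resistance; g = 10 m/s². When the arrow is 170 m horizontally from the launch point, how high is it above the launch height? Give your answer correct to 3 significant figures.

122 m

v_x = 57.7 cos 60.9° = 28.06 m/s, v_y0 = 57.7 sin 60.9° = 50.42 m/s.
Time to reach x = 170 m: t = x / v_x = 170 / 28.06 = 6.058 s.
y = v_y0 t − ½ g t² = 50.42×6.058 − 5.000×6.058² = 122 m.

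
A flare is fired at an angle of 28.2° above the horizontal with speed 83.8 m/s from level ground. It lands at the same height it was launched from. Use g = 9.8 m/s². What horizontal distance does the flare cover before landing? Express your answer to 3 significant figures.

For level ground, R = v₀² sin(2θ) / g.
sin(2 × 28.2°) = sin 56.40° = 0.8329.
R = (83.8)² × 0.8329 / 9.8 = 597 m.

597 m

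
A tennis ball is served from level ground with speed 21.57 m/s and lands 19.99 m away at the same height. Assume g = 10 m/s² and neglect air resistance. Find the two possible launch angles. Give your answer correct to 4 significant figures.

12.72° and 77.28°

Level-ground range: R = v₀² sin(2θ)/g ⇒ sin 2θ = R g / v₀² = 19.99×10/21.57² = 0.4296.
2θ = arcsin(0.4296) = 25.442° or 180° − 25.442° = 154.558°.
So θ = 12.72° or θ = 77.28°.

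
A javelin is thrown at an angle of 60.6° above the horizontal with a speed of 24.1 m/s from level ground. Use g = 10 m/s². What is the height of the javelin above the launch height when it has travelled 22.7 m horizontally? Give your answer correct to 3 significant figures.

21.9 m

v_x = 24.1 cos 60.6° = 11.83 m/s, v_y0 = 24.1 sin 60.6° = 21.00 m/s.
Time to reach x = 22.7 m: t = x / v_x = 22.7 / 11.83 = 1.919 s.
y = v_y0 t − ½ g t² = 21.00×1.919 − 5.000×1.919² = 21.9 m.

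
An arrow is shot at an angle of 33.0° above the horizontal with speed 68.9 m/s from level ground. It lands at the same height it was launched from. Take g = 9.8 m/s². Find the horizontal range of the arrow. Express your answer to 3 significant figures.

Components: v_x = 68.9 cos 33.0° = 57.78 m/s, v_y = 68.9 sin 33.0° = 37.53 m/s.
Time of flight (same landing height): t = 2 v_y / g = 2 × 37.53 / 9.8 = 7.659 s.
Range: R = v_x · t = 57.78 × 7.659 = 443 m.

443 m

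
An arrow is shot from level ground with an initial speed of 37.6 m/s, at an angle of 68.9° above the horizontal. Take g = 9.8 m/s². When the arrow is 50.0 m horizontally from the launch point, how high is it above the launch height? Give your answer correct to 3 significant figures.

62.7 m

v_x = 37.6 cos 68.9° = 13.54 m/s, v_y0 = 37.6 sin 68.9° = 35.08 m/s.
Time to reach x = 50.0 m: t = x / v_x = 50.0 / 13.54 = 3.693 s.
y = v_y0 t − ½ g t² = 35.08×3.693 − 4.900×3.693² = 62.7 m.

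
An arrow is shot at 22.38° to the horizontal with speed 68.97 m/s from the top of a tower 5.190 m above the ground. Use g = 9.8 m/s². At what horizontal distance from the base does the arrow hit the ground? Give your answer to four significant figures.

Components: v_x = 68.97 cos 22.38° = 63.775 m/s, v_y = 68.97 sin 22.38° = 26.260 m/s.
Vertical: 0 = 5.190 + 26.260 t − ½(9.8) t² ⇒ 4.900 t² − 26.260 t − 5.190 = 0.
t = [26.260 + √(689.59 + 101.72)] / 9.800 = 5.5500 s.
Horizontal: R = v_x · t = 63.775 × 5.5500 = 354.0 m.

354.0 m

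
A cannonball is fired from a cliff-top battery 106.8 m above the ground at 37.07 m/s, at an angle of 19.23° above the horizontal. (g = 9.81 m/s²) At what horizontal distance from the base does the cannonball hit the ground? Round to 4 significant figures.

212.6 m

Components: v_x = 37.07 cos 19.23° = 35.002 m/s, v_y = 37.07 sin 19.23° = 12.209 m/s.
Vertical: 0 = 106.8 + 12.209 t − ½(9.81) t² ⇒ 4.905 t² − 12.209 t − 106.8 = 0.
t = [12.209 + √(149.06 + 2095.4)] / 9.810 = 6.0739 s.
Horizontal: R = v_x · t = 35.002 × 6.0739 = 212.6 m.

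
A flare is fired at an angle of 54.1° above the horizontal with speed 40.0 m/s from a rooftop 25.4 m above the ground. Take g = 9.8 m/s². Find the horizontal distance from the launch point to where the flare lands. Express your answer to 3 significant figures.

172 m

Components: v_x = 40.0 cos 54.1° = 23.45 m/s, v_y = 40.0 sin 54.1° = 32.40 m/s.
Vertical: 0 = 25.4 + 32.40 t − ½(9.8) t² ⇒ 4.900 t² − 32.40 t − 25.4 = 0.
t = [32.40 + √(1050 + 497.8)] / 9.800 = 7.321 s.
Horizontal: R = v_x · t = 23.45 × 7.321 = 172 m.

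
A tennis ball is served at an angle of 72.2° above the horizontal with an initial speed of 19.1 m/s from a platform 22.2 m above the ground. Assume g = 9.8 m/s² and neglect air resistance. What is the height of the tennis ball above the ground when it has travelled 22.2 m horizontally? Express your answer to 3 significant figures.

20.5 m

v_x = 19.1 cos 72.2° = 5.839 m/s, v_y0 = 19.1 sin 72.2° = 18.19 m/s.
Time to reach x = 22.2 m: t = x / v_x = 22.2 / 5.839 = 3.802 s.
y = 22.2 + v_y0 t − ½ g t² = 22.2 + 18.19×3.802 − 4.900×3.802² = 20.5 m.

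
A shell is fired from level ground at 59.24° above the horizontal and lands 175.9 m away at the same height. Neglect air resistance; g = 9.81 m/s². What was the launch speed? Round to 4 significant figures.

On level ground, R = v₀² sin(2θ) / g, so v₀ = √(R g / sin 2θ).
sin(2 × 59.24°) = 0.8790.
v₀ = √(175.9 × 9.81 / 0.8790) = √1963.1 = 44.31 m/s.

44.31 m/s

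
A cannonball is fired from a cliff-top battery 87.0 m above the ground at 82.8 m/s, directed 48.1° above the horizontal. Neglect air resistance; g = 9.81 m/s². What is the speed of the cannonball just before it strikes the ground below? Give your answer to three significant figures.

92.5 m/s

v_x = 82.8 cos 48.1° = 55.30 m/s is unchanged throughout.
For the vertical component, v_y² = v_y0² + 2 g h = (61.63)² + 2×9.81×87.0 = 5505, so |v_y| = 74.20 m/s.
Impact speed = √(v_x² + v_y²) = √(3058 + 5505) = 92.5 m/s.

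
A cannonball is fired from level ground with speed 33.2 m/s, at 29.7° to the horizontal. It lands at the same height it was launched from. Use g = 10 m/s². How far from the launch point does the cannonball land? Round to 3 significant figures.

For level ground, R = v₀² sin(2θ) / g.
sin(2 × 29.7°) = sin 59.40° = 0.8607.
R = (33.2)² × 0.8607 / 10 = 94.9 m.

94.9 m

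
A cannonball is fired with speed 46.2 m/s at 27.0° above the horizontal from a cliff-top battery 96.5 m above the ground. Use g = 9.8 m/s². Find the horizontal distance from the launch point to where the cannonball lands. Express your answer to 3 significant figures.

291 m

Components: v_x = 46.2 cos 27.0° = 41.16 m/s, v_y = 46.2 sin 27.0° = 20.97 m/s.
Vertical: 0 = 96.5 + 20.97 t − ½(9.8) t² ⇒ 4.900 t² − 20.97 t − 96.5 = 0.
t = [20.97 + √(439.7 + 1891)] / 9.800 = 7.066 s.
Horizontal: R = v_x · t = 41.16 × 7.066 = 291 m.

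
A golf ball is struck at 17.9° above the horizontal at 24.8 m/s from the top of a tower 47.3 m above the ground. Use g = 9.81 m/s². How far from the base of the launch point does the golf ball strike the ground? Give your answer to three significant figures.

Components: v_x = 24.8 cos 17.9° = 23.60 m/s, v_y = 24.8 sin 17.9° = 7.622 m/s.
Vertical: 0 = 47.3 + 7.622 t − ½(9.81) t² ⇒ 4.905 t² − 7.622 t − 47.3 = 0.
t = [7.622 + √(58.09 + 928.0)] / 9.810 = 3.978 s.
Horizontal: R = v_x · t = 23.60 × 3.978 = 93.9 m.

93.9 m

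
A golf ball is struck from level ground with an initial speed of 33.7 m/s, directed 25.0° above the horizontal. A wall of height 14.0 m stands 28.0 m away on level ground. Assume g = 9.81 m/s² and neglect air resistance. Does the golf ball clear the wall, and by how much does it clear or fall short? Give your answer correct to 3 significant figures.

No — it falls 5.07 m short of clearing the wall.

v_x = 33.7 cos 25.0° = 30.54 m/s; v_y0 = 33.7 sin 25.0° = 14.24 m/s.
Time to reach the wall: t = 28.0 / 30.54 = 0.9168 s.
Height at that point: y = 14.24×0.9168 − 4.905×0.9168² = 8.932 m.
That is 14.0 − 8.932 = 5.07 m below the top of the wall, so the golf ball does not clear it.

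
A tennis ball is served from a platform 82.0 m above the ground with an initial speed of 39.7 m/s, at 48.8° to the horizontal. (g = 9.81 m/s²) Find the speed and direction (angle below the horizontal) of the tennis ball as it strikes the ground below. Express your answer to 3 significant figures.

56.4 m/s at 62.4° below the horizontal

v_x = 39.7 cos 48.8° = 26.15 m/s (constant).
|v_y| at impact = √((29.87)² + 2×9.81×82.0) = 50.01 m/s.
Speed = √(26.15² + 50.01²) = 56.4 m/s; angle = arctan(50.01/26.15) = 62.4° below horizontal.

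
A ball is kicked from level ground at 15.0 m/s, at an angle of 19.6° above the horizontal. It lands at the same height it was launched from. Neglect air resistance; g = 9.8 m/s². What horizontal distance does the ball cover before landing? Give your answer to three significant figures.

Components: v_x = 15.0 cos 19.6° = 14.13 m/s, v_y = 15.0 sin 19.6° = 5.032 m/s.
Time of flight (same landing height): t = 2 v_y / g = 2 × 5.032 / 9.8 = 1.027 s.
Range: R = v_x · t = 14.13 × 1.027 = 14.5 m.

14.5 m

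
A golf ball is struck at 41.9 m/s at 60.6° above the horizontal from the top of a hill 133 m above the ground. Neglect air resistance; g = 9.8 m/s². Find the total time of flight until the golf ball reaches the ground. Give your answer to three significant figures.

Vertical component: v_y = 41.9 sin 60.6° = 36.50 m/s.
Taking up as positive with launch at y = 133 m, landing at y = 0: 0 = 133 + 36.50 t − ½(9.8) t².
Solving 4.900 t² − 36.50 t − 133 = 0 gives t = [36.50 + √(36.50² + 4·4.900·133)] / 9.800 = 10.1 s.

10.1 s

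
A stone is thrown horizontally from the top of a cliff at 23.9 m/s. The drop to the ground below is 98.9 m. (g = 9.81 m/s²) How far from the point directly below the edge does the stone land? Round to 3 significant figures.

107 m

Initial vertical velocity is zero, so the fall time comes from h = ½ g t²: t = √(2 × 98.9 / 9.81) = 4.490 s.
Horizontal motion is uniform at 23.9 m/s, so x = 23.9 × 4.490 = 107 m.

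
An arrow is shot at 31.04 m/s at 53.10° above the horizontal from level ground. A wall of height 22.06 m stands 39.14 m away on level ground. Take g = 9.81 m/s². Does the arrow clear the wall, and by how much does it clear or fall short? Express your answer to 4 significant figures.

Yes — it clears the wall by 8.436 m.

v_x = 31.04 cos 53.10° = 18.637 m/s; v_y0 = 31.04 sin 53.10° = 24.822 m/s.
Time to reach the wall: t = 39.14 / 18.637 = 2.1001 s.
Height at that point: y = 24.822×2.1001 − 4.905×2.1001² = 30.496 m.
That is 30.496 − 22.06 = 8.436 m above the top of the wall, so the arrow clears it.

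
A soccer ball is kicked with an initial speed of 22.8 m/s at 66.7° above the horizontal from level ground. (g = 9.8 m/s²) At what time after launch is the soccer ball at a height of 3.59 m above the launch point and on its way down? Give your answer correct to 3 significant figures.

v_y0 = 22.8 sin 66.7° = 20.94 m/s.
Set y = v_y0 t − ½ g t² = 3.59: 4.900 t² − 20.94 t + 3.59 = 0.
t = [20.94 ± √(438.5 − 70.36)] / 9.8 = (20.94 ± 19.19) / 9.8, giving t = 0.179 s or t = 4.09 s.
On the way down corresponds to the larger root: t = 4.09 s.

4.09 s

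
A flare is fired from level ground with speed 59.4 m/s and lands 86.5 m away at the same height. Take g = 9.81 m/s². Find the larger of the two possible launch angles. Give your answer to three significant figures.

83.0°

Level-ground range: R = v₀² sin(2θ)/g ⇒ sin 2θ = R g / v₀² = 86.5×9.81/59.4² = 0.2405.
2θ = arcsin(0.2405) = 13.92° or 180° − 13.92° = 166.08°.
So θ = 6.96° or θ = 83.0°.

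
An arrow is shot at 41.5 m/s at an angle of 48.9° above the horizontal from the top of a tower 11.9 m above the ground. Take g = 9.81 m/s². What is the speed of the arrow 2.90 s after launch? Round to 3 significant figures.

27.4 m/s

v_x = 41.5 cos 48.9° = 27.28 m/s (constant).
v_y(t) = 41.5 sin 48.9° − g t = 31.27 − 9.81 × 2.90 = 2.821 m/s.
Speed = √(v_x² + v_y²) = √(744.2 + 7.958) = 27.4 m/s.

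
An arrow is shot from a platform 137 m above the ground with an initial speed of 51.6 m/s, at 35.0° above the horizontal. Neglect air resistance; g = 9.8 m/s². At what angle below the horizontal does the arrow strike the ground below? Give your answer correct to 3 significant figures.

v_x = 51.6 cos 35.0° = 42.27 m/s.
At impact |v_y| = √(v_y0² + 2 g h) = √(29.60² + 2×9.8×137) = 59.68 m/s.
Angle below horizontal = arctan(|v_y| / v_x) = arctan(59.68 / 42.27) = 54.7°.

54.7°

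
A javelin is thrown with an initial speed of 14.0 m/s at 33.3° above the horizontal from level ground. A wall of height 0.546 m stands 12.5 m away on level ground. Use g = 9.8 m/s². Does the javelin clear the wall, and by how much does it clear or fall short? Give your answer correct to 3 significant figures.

Yes — it clears the wall by 2.07 m.

v_x = 14.0 cos 33.3° = 11.70 m/s; v_y0 = 14.0 sin 33.3° = 7.686 m/s.
Time to reach the wall: t = 12.5 / 11.70 = 1.068 s.
Height at that point: y = 7.686×1.068 − 4.900×1.068² = 2.620 m.
That is 2.620 − 0.546 = 2.07 m above the top of the wall, so the javelin clears it.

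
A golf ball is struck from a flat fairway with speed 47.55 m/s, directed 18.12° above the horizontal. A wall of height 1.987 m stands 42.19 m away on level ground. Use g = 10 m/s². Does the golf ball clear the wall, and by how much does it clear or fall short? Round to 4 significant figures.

v_x = 47.55 cos 18.12° = 45.192 m/s; v_y0 = 47.55 sin 18.12° = 14.788 m/s.
Time to reach the wall: t = 42.19 / 45.192 = 0.93357 s.
Height at that point: y = 14.788×0.93357 − 5.000×0.93357² = 9.4479 m.
That is 9.4479 − 1.987 = 7.461 m above the top of the wall, so the golf ball clears it.

Yes — it clears the wall by 7.461 m.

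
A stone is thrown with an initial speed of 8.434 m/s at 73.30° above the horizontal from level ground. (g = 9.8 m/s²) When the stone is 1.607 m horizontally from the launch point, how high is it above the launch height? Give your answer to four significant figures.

3.202 m

v_x = 8.434 cos 73.30° = 2.4236 m/s, v_y0 = 8.434 sin 73.30° = 8.0783 m/s.
Time to reach x = 1.607 m: t = x / v_x = 1.607 / 2.4236 = 0.66306 s.
y = v_y0 t − ½ g t² = 8.0783×0.66306 − 4.900×0.66306² = 3.202 m.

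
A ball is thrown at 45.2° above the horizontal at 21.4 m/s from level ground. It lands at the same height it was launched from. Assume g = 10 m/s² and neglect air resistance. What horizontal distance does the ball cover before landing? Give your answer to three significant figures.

For level ground, R = v₀² sin(2θ) / g.
sin(2 × 45.2°) = sin 90.40° = 1.0000.
R = (21.4)² × 1.0000 / 10 = 45.8 m.

45.8 m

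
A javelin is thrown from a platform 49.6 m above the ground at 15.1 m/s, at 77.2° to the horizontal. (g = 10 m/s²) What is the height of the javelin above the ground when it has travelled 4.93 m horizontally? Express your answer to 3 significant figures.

60.4 m

v_x = 15.1 cos 77.2° = 3.345 m/s, v_y0 = 15.1 sin 77.2° = 14.72 m/s.
Time to reach x = 4.93 m: t = x / v_x = 4.93 / 3.345 = 1.474 s.
y = 49.6 + v_y0 t − ½ g t² = 49.6 + 14.72×1.474 − 5.000×1.474² = 60.4 m.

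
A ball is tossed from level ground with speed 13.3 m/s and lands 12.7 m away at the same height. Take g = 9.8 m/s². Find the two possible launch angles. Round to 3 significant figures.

Level-ground range: R = v₀² sin(2θ)/g ⇒ sin 2θ = R g / v₀² = 12.7×9.8/13.3² = 0.7036.
2θ = arcsin(0.7036) = 44.72° or 180° − 44.72° = 135.28°.
So θ = 22.4° or θ = 67.6°.

22.4° and 67.6°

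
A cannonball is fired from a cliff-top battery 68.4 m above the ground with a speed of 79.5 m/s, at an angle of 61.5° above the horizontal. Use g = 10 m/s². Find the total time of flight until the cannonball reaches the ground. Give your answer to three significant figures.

Vertical component: v_y = 79.5 sin 61.5° = 69.87 m/s.
Taking up as positive with launch at y = 68.4 m, landing at y = 0: 0 = 68.4 + 69.87 t − ½(10) t².
Solving 5.000 t² − 69.87 t − 68.4 = 0 gives t = [69.87 + √(69.87² + 4·5.000·68.4)] / 10.00 = 14.9 s.

14.9 s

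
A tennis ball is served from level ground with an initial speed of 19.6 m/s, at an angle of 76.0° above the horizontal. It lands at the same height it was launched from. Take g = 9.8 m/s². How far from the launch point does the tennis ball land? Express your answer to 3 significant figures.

For level ground, R = v₀² sin(2θ) / g.
sin(2 × 76.0°) = sin 152.0° = 0.4695.
R = (19.6)² × 0.4695 / 9.8 = 18.4 m.

18.4 m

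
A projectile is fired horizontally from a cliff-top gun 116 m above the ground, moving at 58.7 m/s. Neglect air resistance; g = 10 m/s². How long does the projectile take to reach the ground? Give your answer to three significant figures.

The horizontal speed doesn't affect the fall. With v_y0 = 0, h = ½ g t².
t = √(2 × 116 / 10) = √23.20 = 4.82 s.

4.82 s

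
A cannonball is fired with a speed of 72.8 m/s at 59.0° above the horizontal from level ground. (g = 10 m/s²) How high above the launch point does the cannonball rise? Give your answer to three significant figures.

Vertical component of launch velocity: v_y = 72.8 sin 59.0° = 62.40 m/s.
At the highest point the vertical velocity is zero, so v_y² = 2 g h_max.
h_max = (62.40)² / (2 × 10) = 3894 / 20.00 = 195 m.

195 m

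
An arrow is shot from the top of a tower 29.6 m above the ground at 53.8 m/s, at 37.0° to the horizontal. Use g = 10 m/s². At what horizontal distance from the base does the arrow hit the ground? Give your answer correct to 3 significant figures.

313 m

Components: v_x = 53.8 cos 37.0° = 42.97 m/s, v_y = 53.8 sin 37.0° = 32.38 m/s.
Vertical: 0 = 29.6 + 32.38 t − ½(10) t² ⇒ 5.000 t² − 32.38 t − 29.6 = 0.
t = [32.38 + √(1048 + 592.0)] / 10.00 = 7.288 s.
Horizontal: R = v_x · t = 42.97 × 7.288 = 313 m.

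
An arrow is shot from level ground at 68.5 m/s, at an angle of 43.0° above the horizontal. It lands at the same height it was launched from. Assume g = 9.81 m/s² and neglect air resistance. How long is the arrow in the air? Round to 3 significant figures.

Vertical component: v_y = 68.5 sin 43.0° = 46.72 m/s.
For a projectile landing at launch height, time of flight is t = 2 v_y / g = 2 × 46.72 / 9.81 = 9.52 s.

9.52 s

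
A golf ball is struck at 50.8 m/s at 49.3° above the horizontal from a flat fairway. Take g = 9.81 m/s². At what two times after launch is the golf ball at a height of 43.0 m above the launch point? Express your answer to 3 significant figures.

1.35 s and 6.50 s

v_y0 = 50.8 sin 49.3° = 38.51 m/s.
Set y = v_y0 t − ½ g t² = 43.0: 4.905 t² − 38.51 t + 43.0 = 0.
t = [38.51 ± √(1483 − 843.7)] / 9.81 = (38.51 ± 25.28) / 9.81, giving t = 1.35 s or t = 6.50 s.
So the golf ball is at 43.0 m at t = 1.35 s (rising) and t = 6.50 s (falling).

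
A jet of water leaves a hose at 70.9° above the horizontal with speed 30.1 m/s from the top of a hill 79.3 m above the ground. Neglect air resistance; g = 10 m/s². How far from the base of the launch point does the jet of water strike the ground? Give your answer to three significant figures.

76.2 m

Components: v_x = 30.1 cos 70.9° = 9.849 m/s, v_y = 30.1 sin 70.9° = 28.44 m/s.
Vertical: 0 = 79.3 + 28.44 t − ½(10) t² ⇒ 5.000 t² − 28.44 t − 79.3 = 0.
t = [28.44 + √(808.8 + 1586)] / 10.00 = 7.738 s.
Horizontal: R = v_x · t = 9.849 × 7.738 = 76.2 m.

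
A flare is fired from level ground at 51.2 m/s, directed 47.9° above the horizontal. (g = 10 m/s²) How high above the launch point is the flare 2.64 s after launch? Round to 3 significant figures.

v_y0 = 51.2 sin 47.9° = 37.99 m/s.
y(t) = v_y0 t − ½ g t² = 37.99×2.64 − 5.000×2.64² = 65.4 m.

65.4 m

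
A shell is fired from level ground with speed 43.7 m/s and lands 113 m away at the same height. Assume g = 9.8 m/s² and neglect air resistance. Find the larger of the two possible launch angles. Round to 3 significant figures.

72.3°

Level-ground range: R = v₀² sin(2θ)/g ⇒ sin 2θ = R g / v₀² = 113×9.8/43.7² = 0.5799.
2θ = arcsin(0.5799) = 35.44° or 180° − 35.44° = 144.56°.
So θ = 17.7° or θ = 72.3°.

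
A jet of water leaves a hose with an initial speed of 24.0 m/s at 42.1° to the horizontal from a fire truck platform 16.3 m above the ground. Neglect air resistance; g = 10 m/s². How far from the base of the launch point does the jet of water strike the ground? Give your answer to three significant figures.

Components: v_x = 24.0 cos 42.1° = 17.81 m/s, v_y = 24.0 sin 42.1° = 16.09 m/s.
Vertical: 0 = 16.3 + 16.09 t − ½(10) t² ⇒ 5.000 t² − 16.09 t − 16.3 = 0.
t = [16.09 + √(258.9 + 326.0)] / 10.00 = 4.027 s.
Horizontal: R = v_x · t = 17.81 × 4.027 = 71.7 m.

71.7 m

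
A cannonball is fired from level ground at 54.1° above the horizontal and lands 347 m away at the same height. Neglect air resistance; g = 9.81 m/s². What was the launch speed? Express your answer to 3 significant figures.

59.9 m/s

On level ground, R = v₀² sin(2θ) / g, so v₀ = √(R g / sin 2θ).
sin(2 × 54.1°) = 0.9500.
v₀ = √(347 × 9.81 / 0.9500) = √3583 = 59.9 m/s.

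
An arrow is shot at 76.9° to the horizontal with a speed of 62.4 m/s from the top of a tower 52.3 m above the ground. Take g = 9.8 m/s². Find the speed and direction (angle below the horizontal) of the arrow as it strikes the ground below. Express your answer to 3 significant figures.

v_x = 62.4 cos 76.9° = 14.14 m/s (constant).
|v_y| at impact = √((60.78)² + 2×9.8×52.3) = 68.70 m/s.
Speed = √(14.14² + 68.70²) = 70.1 m/s; angle = arctan(68.70/14.14) = 78.4° below horizontal.

70.1 m/s at 78.4° below the horizontal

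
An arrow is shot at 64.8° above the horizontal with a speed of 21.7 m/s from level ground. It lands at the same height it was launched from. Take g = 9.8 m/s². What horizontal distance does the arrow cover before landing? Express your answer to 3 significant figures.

For level ground, R = v₀² sin(2θ) / g.
sin(2 × 64.8°) = sin 129.6° = 0.7705.
R = (21.7)² × 0.7705 / 9.8 = 37.0 m.

37.0 m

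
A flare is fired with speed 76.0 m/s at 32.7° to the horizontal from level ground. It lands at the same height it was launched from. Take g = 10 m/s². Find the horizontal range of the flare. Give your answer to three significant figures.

Components: v_x = 76.0 cos 32.7° = 63.95 m/s, v_y = 76.0 sin 32.7° = 41.06 m/s.
Time of flight (same landing height): t = 2 v_y / g = 2 × 41.06 / 10 = 8.212 s.
Range: R = v_x · t = 63.95 × 8.212 = 525 m.

525 m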